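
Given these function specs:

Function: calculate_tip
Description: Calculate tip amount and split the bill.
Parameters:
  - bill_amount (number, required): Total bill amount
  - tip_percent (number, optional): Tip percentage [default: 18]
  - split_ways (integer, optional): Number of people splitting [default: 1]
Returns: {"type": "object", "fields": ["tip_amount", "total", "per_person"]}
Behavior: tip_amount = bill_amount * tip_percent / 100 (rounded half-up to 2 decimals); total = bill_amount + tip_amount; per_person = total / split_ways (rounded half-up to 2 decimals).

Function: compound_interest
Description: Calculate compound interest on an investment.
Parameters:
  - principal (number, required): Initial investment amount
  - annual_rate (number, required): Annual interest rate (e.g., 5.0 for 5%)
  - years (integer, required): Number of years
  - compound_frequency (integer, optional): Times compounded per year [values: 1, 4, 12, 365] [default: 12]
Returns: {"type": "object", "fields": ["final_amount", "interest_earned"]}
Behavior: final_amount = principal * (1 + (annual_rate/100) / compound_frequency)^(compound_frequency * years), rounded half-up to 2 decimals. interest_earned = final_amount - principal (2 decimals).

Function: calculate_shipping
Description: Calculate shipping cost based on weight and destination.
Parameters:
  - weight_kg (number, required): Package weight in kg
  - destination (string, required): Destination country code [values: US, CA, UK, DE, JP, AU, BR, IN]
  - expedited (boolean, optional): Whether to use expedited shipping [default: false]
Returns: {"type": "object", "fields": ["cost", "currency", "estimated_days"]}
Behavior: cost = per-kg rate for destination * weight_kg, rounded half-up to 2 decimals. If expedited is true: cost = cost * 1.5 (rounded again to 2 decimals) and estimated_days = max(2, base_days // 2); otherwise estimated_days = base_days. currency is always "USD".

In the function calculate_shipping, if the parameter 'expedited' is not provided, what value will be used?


The calculate_shipping spec declares:
  - expedited (boolean, optional): Whether to use expedited shipping [default: false]
Default:
false


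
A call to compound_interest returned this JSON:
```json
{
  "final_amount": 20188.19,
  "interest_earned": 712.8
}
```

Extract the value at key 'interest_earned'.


712.8


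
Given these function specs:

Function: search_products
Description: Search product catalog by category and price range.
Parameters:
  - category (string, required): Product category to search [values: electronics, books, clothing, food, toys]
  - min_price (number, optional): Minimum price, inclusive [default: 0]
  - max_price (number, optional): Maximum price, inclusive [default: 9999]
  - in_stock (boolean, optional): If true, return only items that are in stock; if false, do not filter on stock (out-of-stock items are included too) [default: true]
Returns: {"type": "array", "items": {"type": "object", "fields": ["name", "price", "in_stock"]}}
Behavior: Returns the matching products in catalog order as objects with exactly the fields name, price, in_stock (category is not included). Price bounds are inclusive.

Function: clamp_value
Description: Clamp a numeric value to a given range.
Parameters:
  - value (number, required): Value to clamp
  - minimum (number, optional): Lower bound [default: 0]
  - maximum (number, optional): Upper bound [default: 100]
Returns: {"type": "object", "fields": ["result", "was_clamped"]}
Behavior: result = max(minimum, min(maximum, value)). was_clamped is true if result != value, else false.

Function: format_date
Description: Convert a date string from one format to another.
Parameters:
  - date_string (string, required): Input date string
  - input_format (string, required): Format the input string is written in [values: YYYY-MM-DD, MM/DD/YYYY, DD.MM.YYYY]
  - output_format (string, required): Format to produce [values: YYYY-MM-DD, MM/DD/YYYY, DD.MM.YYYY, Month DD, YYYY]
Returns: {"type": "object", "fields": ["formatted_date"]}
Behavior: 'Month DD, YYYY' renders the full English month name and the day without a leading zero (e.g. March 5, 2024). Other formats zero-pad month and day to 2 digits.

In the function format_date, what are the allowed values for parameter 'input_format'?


The format_date spec declares:
  - input_format (string, required): Format the input string is written in [values: YYYY-MM-DD, MM/DD/YYYY, DD.MM.YYYY]
Allowed values:
YYYY-MM-DD, MM/DD/YYYY, DD.MM.YYYY


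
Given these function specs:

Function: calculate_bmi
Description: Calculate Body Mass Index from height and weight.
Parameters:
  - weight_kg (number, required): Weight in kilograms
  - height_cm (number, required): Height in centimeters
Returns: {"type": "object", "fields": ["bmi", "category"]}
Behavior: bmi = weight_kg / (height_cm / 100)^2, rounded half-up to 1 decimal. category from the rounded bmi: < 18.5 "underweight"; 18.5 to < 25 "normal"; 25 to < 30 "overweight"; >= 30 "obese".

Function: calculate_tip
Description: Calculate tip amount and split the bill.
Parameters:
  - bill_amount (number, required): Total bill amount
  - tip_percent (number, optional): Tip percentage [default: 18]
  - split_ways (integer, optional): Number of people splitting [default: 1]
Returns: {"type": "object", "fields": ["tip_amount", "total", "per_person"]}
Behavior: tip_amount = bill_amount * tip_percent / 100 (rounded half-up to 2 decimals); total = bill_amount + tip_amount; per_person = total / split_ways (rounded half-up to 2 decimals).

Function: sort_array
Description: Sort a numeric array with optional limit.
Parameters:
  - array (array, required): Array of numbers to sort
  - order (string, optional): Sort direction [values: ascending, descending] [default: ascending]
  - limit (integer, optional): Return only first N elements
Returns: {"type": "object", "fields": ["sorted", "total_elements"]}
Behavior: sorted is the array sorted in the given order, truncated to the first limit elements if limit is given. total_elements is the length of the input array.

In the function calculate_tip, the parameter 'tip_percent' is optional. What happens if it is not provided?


The calculate_tip spec declares:
  - tip_percent (number, optional): Tip percentage [default: 18]
It defaults to 18


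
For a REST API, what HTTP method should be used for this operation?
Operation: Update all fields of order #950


GET = read, POST = create, PUT = update/replace, DELETE = remove
This operation is an update/replace.
PUT


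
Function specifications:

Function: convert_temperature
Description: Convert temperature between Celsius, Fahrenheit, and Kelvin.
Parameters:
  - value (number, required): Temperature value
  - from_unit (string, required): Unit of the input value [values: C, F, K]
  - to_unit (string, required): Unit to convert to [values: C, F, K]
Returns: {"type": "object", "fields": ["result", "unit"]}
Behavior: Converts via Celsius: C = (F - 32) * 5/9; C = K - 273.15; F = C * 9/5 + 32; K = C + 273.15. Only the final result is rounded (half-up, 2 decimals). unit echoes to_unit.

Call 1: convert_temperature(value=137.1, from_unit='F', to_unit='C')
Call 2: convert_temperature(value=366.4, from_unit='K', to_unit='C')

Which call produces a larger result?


Call 1:
  To C: (137.1 - 32) * 5/9 = 58.388889
  Target is C: 58.388889
  Round to 2 decimals: 58.39
  -> 58.39 C
Call 2:
  To C: 366.4 - 273.15 = 93.25
  Target is C: 93.25
  Round to 2 decimals: 93.25
  -> 93.25 C
Call 2 (93.25 C)


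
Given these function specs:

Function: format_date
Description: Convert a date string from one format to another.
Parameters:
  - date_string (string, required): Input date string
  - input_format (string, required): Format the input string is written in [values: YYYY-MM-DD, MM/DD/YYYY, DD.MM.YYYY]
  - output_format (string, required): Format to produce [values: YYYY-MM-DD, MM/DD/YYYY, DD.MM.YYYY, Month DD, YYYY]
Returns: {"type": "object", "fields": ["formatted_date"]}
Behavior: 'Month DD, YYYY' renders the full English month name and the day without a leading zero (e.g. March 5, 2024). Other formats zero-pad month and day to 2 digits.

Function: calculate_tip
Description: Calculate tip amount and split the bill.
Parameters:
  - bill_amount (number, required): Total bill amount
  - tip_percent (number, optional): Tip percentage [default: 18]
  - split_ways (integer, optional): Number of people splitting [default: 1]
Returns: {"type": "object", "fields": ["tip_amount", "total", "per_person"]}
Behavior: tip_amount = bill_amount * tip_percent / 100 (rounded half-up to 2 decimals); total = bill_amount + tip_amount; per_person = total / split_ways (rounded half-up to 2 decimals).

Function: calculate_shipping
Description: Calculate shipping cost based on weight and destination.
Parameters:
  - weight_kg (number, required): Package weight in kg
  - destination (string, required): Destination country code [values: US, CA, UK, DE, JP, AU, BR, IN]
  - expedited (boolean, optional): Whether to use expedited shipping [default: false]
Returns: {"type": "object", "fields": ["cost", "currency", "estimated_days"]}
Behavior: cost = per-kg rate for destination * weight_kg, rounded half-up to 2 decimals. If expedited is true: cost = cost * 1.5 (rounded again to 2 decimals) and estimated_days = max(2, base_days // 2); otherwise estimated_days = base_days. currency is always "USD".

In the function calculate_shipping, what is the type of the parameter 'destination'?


The calculate_shipping spec declares:
  - destination (string, required): Destination country code [values: US, CA, UK, DE, JP, AU, BR, IN]
Type:
string


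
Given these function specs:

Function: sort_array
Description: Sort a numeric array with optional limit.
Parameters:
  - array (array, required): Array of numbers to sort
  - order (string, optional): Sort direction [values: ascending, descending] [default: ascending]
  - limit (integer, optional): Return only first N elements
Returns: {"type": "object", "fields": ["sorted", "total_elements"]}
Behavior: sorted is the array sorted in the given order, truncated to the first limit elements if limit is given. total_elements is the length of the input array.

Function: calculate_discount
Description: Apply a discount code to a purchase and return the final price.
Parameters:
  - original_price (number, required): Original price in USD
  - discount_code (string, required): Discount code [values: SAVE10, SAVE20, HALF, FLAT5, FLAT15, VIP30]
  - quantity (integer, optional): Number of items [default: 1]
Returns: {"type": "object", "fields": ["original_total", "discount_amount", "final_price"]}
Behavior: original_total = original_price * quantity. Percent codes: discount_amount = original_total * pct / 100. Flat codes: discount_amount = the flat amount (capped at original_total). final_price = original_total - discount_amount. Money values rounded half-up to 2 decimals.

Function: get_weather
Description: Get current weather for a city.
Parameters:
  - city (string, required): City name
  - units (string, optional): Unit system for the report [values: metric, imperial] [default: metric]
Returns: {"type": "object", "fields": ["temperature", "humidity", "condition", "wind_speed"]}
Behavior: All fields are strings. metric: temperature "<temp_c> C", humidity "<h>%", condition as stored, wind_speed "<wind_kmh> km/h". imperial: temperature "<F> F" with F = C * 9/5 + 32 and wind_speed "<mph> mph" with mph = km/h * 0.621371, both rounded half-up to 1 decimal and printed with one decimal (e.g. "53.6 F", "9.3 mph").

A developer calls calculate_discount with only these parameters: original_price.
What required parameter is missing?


Required parameters: original_price, discount_code
Provided: original_price
Missing: discount_code
discount_code


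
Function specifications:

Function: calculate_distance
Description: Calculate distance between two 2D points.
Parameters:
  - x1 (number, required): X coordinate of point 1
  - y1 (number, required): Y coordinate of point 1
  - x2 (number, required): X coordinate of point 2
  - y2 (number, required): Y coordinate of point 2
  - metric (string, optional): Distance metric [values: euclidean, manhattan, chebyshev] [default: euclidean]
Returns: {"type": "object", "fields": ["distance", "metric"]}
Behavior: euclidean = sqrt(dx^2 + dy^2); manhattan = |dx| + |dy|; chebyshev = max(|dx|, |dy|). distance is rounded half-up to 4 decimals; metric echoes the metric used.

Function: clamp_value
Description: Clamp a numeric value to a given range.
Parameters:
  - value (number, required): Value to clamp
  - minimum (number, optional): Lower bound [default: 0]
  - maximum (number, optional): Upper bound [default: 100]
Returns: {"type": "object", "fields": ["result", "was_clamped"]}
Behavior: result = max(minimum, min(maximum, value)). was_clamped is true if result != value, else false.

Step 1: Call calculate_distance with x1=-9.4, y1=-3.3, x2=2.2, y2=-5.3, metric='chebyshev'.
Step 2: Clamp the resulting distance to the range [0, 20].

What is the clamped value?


Step 1: calculate_distance (chebyshev)
  |dx| = |2.2 - -9.4| = 11.6; |dy| = |-5.3 - -3.3| = 2
  chebyshev: max(11.6, 2) = 11.6
  Round to 4 decimals: 11.6
  -> distance = 11.6
Step 2: clamp_value(value=11.6, minimum=0, maximum=20)
  result = max(0, min(20, 11.6)) = max(0, 11.6) = 11.6
  was_clamped = (11.6 != 11.6) = false
  -> result = 11.6
11.6


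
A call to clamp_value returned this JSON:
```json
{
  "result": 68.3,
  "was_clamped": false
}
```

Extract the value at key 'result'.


68.3


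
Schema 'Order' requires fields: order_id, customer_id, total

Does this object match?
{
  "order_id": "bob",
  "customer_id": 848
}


Checking required fields...
Missing: total
Invalid - missing required field 'total'


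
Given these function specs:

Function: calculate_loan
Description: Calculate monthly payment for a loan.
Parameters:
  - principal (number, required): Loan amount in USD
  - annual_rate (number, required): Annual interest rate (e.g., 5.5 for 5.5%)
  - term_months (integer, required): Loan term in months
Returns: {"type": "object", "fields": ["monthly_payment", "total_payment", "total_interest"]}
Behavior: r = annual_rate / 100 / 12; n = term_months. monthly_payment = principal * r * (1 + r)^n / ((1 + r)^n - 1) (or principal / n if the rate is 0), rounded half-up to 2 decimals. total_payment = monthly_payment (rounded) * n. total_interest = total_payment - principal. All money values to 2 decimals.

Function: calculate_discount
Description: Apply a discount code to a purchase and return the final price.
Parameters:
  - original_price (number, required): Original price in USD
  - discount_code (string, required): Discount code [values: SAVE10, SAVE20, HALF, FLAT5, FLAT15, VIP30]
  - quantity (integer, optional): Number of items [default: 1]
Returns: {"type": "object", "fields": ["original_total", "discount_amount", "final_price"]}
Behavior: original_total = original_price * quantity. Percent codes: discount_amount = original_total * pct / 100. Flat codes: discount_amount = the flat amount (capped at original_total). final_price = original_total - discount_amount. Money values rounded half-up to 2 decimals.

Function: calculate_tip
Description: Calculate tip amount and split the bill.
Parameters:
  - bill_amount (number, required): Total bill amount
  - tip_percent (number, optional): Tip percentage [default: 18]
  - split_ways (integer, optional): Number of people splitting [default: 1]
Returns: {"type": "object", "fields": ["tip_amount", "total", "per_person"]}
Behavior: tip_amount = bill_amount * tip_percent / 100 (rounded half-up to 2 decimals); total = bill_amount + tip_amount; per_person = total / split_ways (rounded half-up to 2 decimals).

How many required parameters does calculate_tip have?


Parameters of calculate_tip: bill_amount (required), tip_percent (optional), split_ways (optional)
Required count:
1


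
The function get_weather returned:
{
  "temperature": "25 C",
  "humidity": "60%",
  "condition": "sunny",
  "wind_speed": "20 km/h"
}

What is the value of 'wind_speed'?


20 km/h


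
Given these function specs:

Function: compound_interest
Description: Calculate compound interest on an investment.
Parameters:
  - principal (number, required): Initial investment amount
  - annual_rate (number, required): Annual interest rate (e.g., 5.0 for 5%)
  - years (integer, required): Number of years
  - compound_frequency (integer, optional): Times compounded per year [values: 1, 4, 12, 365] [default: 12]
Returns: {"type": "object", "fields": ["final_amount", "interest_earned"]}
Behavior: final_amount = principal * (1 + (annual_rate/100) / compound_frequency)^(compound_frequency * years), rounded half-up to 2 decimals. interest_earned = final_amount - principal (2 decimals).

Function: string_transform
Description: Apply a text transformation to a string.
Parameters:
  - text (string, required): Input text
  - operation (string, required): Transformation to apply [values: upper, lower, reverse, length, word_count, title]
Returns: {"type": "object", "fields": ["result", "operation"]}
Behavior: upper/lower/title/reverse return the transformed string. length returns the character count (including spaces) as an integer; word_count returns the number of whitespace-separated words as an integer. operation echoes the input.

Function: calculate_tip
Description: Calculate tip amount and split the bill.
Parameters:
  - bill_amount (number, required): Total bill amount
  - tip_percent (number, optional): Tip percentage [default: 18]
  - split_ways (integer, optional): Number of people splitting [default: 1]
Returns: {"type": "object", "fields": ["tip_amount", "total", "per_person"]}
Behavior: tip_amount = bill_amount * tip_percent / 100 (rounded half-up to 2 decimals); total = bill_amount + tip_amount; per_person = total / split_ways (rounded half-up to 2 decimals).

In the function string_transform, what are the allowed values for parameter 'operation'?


The string_transform spec declares:
  - operation (string, required): Transformation to apply [values: upper, lower, reverse, length, word_count, title]
Allowed values:
upper, lower, reverse, length, word_count, title


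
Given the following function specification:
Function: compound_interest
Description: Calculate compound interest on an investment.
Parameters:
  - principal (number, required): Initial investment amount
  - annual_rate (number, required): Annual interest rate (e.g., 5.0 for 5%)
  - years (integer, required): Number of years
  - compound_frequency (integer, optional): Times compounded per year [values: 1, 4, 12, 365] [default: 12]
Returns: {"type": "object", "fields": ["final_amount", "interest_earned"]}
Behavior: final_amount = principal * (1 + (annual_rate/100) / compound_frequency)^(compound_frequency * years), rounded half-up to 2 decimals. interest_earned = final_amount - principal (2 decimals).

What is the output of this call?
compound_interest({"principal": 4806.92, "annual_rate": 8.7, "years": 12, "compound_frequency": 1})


rate per period = 8.7/100/1 = 0.087 (keep full precision); periods = 1 * 12 = 12
(1 + 0.087)^12 = 2.72116282
final_amount = 4806.92 * 2.72116282 = 13080.412001 -> 13080.41
interest_earned = 13080.41 - 4806.92 = 8273.49
Output:
{"final_amount": 13080.41, "interest_earned": 8273.49}


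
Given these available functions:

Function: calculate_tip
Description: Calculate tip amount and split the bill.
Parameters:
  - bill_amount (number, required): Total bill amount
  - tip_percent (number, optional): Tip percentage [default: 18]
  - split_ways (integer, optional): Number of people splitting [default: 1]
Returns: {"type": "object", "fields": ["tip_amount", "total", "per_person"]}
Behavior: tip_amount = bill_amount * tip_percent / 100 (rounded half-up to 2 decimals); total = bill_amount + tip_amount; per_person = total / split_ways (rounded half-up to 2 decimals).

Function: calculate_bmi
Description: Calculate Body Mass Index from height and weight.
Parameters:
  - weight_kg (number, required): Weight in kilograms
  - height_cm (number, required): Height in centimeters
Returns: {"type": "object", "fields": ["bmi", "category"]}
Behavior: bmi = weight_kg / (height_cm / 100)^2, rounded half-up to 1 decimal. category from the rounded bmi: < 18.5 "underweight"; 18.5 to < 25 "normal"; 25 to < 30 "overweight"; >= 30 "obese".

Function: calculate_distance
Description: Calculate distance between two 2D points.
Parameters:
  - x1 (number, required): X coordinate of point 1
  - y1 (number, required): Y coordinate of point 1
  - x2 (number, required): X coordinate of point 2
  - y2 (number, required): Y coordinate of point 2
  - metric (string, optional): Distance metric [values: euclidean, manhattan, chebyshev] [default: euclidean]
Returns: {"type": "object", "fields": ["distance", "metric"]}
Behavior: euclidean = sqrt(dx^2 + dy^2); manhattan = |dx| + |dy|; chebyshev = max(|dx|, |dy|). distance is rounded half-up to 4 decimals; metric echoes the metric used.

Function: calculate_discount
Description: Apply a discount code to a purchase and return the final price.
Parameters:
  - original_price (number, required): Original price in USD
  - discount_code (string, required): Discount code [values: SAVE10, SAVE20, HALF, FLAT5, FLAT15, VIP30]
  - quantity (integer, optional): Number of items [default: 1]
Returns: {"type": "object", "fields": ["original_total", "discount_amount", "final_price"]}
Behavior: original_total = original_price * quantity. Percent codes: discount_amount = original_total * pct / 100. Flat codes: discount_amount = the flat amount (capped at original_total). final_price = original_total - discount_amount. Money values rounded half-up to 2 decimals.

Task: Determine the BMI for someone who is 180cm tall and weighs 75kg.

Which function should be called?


The task needs a function whose description is: Calculate Body Mass Index from height and weight.
calculate_bmi


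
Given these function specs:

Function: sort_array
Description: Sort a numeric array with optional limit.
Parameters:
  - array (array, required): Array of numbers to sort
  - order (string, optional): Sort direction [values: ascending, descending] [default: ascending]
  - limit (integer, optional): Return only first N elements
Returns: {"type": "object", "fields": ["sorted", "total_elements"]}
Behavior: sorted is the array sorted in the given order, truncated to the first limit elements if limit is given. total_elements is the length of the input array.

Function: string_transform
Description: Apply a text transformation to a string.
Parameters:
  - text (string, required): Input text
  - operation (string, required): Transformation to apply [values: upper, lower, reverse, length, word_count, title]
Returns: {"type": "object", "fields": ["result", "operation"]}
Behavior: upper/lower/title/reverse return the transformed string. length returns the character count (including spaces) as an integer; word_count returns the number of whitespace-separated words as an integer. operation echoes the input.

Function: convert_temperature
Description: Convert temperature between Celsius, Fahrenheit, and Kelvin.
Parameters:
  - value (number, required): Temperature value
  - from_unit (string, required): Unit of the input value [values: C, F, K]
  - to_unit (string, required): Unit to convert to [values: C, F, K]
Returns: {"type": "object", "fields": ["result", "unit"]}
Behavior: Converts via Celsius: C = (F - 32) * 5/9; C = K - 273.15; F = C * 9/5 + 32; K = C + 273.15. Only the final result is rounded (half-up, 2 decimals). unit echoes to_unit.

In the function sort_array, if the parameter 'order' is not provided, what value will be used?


The sort_array spec declares:
  - order (string, optional): Sort direction [values: ascending, descending] [default: ascending]
Default:
ascending


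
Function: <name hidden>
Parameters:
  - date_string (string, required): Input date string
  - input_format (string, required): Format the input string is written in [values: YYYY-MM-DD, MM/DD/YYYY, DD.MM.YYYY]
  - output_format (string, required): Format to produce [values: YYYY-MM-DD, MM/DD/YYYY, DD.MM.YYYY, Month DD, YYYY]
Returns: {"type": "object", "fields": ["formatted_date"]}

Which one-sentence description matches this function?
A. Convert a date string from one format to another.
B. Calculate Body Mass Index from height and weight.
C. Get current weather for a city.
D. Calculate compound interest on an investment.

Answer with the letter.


Parameters date_string, input_format, output_format and return ["formatted_date"] fit: Convert a date string from one format to another.
A


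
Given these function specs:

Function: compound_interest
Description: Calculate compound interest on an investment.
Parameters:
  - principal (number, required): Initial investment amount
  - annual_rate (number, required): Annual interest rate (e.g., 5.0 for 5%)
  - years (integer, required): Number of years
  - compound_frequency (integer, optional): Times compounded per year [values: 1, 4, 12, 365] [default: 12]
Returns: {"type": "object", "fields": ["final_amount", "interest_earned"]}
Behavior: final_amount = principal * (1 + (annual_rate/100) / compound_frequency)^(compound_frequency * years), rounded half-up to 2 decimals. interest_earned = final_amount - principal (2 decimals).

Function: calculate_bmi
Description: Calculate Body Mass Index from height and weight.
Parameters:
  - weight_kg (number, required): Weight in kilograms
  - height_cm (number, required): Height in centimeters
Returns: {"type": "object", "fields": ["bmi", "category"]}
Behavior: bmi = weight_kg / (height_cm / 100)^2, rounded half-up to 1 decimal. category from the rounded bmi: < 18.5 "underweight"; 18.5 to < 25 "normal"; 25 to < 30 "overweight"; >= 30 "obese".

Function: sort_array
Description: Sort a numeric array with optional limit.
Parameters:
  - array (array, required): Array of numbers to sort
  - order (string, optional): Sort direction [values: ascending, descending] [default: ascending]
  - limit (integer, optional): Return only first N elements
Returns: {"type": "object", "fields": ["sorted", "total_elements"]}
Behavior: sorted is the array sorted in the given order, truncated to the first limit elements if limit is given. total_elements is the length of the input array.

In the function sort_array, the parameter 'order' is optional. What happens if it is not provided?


The sort_array spec declares:
  - order (string, optional): Sort direction [values: ascending, descending] [default: ascending]
It defaults to ascending


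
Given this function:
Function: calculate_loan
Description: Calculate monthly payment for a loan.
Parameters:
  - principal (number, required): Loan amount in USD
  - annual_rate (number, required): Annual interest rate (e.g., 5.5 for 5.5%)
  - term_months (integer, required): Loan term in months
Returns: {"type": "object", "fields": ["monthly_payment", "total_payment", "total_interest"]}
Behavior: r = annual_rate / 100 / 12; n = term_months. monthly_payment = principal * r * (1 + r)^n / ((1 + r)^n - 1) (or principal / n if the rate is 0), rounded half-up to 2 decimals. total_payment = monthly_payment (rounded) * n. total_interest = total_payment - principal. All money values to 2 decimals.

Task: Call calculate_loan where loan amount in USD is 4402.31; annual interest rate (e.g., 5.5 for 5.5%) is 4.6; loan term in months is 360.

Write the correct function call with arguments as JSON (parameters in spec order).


Mapping each described value to its parameter name:
  'Loan amount in USD' -> principal = 4402.31
  'Annual interest rate (e.g., 5.5 for 5.5%)' -> annual_rate = 4.6
  'Loan term in months' -> term_months = 360
calculate_loan({"principal": 4402.31, "annual_rate": 4.6, "term_months": 360})


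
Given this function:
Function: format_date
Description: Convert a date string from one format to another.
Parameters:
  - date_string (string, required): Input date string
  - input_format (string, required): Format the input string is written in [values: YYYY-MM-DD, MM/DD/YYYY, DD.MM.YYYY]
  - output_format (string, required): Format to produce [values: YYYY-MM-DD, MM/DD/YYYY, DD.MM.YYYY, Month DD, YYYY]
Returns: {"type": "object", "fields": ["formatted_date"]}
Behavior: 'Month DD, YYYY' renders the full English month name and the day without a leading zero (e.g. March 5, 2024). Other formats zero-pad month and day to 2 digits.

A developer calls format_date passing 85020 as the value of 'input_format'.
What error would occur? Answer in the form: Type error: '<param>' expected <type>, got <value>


Spec: 'input_format' is declared as string; 85020 is an integer.
Type error: 'input_format' expected string, got 85020


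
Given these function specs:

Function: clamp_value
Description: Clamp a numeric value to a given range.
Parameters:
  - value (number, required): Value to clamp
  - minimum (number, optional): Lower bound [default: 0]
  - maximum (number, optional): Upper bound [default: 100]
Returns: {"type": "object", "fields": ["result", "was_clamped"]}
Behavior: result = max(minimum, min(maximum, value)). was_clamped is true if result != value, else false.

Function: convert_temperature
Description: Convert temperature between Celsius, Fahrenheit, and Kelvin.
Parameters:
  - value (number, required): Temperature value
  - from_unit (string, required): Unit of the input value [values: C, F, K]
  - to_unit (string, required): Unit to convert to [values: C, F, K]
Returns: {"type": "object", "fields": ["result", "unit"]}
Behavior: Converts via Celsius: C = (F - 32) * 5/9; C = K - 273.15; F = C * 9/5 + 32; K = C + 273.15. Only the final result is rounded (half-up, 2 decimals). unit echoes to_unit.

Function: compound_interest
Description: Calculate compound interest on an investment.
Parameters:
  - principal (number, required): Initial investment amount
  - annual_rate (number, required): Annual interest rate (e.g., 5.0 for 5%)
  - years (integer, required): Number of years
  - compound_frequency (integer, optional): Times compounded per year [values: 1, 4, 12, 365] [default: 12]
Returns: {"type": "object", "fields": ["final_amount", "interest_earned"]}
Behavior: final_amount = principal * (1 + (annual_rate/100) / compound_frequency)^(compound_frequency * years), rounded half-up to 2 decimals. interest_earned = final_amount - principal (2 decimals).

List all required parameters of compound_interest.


Parameters of compound_interest and their required/optional flag:
  principal: required
  annual_rate: required
  years: required
  compound_frequency: optional
annual_rate, principal, years


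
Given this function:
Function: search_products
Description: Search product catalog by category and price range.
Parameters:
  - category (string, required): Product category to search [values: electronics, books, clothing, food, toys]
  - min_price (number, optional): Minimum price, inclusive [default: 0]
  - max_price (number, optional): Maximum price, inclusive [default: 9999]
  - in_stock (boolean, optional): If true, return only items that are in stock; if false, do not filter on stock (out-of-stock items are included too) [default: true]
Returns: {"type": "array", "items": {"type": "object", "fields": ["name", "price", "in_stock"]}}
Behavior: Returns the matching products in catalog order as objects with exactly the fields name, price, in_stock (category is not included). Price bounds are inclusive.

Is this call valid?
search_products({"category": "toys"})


Checking all required parameters present and types match... All valid.
Valid


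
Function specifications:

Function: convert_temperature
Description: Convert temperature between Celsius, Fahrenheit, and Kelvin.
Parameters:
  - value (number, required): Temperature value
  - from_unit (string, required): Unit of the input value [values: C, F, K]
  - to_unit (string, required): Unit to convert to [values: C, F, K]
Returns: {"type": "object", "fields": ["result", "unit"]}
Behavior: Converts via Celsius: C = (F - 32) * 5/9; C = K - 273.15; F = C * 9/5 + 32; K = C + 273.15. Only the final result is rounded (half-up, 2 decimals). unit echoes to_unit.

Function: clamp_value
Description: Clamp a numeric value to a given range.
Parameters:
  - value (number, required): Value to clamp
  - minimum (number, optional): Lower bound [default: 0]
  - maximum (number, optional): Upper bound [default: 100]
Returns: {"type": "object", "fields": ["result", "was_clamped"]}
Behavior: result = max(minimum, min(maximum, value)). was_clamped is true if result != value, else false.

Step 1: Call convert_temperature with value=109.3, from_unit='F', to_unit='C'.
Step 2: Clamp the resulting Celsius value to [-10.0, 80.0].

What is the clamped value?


Step 1: convert_temperature(value=109.3, from_unit=F, to_unit=C)
  To C: (109.3 - 32) * 5/9 = 42.944444
  Target is C: 42.944444
  Round to 2 decimals: 42.94
  -> result = 42.94 C
Step 2: clamp_value(value=42.94, minimum=-10.0, maximum=80.0)
  result = max(-10.0, min(80.0, 42.94)) = max(-10.0, 42.94) = 42.94
  was_clamped = (42.94 != 42.94) = false
  -> result = 42.94
42.94


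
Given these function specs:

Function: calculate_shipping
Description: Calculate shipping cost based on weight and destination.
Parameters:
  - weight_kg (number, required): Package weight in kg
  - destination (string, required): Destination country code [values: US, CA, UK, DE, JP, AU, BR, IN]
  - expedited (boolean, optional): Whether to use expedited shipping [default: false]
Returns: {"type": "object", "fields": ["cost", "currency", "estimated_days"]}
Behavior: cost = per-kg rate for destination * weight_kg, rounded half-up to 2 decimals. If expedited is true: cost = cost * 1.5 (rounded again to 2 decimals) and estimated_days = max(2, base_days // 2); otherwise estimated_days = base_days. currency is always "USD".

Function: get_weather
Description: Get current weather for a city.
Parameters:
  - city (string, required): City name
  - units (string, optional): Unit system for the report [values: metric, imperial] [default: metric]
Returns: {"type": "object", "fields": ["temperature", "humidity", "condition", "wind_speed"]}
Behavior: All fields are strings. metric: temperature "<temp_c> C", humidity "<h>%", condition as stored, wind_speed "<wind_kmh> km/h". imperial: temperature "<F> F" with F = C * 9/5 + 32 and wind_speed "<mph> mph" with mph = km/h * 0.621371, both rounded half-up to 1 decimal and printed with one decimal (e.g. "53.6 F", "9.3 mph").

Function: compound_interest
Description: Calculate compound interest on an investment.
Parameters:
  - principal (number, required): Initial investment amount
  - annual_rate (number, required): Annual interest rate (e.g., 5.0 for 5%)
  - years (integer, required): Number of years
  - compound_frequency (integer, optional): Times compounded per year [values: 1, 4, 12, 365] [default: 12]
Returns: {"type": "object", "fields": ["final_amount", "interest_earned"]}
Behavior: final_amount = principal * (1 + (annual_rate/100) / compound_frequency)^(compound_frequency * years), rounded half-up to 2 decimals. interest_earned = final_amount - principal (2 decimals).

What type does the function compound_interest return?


The compound_interest spec declares Returns: {"type": "object", "fields": ["final_amount", "interest_earned"]}
Type:
object


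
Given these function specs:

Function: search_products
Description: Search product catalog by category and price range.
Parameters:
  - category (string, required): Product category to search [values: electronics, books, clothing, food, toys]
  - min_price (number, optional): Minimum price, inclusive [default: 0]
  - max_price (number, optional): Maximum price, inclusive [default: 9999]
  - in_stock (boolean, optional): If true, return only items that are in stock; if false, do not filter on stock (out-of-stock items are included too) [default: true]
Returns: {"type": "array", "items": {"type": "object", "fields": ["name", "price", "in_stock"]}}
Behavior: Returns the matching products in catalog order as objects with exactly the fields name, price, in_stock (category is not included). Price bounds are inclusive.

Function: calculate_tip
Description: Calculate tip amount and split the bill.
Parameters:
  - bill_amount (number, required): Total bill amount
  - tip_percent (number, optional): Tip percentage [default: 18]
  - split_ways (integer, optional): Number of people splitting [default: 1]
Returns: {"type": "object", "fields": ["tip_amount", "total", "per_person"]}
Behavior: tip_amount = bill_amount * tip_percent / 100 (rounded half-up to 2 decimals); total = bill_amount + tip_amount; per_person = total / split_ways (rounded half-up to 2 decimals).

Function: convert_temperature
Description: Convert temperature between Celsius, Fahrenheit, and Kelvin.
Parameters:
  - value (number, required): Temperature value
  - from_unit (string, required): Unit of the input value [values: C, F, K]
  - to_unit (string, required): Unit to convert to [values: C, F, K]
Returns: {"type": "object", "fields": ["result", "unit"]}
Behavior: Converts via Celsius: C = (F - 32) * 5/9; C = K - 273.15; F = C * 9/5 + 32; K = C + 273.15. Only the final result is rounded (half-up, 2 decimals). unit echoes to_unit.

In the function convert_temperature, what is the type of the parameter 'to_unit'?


The convert_temperature spec declares:
  - to_unit (string, required): Unit to convert to [values: C, F, K]
Type:
string


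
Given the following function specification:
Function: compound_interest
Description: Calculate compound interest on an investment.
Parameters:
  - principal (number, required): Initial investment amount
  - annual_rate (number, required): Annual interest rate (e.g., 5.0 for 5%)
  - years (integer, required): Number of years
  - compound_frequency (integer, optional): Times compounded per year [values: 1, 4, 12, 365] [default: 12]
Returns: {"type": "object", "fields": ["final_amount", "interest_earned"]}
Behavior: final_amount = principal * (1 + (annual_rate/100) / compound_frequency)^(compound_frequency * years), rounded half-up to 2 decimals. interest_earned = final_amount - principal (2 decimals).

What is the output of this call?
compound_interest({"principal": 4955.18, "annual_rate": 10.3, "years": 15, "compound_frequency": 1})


rate per period = 10.3/100/1 = 0.103 (keep full precision); periods = 1 * 15 = 15
(1 + 0.103)^15 = 4.35143686
final_amount = 4955.18 * 4.35143686 = 21562.152919 -> 21562.15
interest_earned = 21562.15 - 4955.18 = 16606.97
Output:
{"final_amount": 21562.15, "interest_earned": 16606.97}


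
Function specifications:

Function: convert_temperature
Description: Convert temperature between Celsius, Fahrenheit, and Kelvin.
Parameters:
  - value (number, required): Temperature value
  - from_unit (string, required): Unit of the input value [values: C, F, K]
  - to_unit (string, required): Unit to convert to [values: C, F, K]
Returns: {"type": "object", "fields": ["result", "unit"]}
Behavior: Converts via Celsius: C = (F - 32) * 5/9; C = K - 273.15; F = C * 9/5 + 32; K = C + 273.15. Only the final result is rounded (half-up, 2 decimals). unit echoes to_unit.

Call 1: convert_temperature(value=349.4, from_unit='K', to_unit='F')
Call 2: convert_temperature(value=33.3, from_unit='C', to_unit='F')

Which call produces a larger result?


Call 1:
  To C: 349.4 - 273.15 = 76.25
  To F: 76.25 * 9/5 + 32 = 169.25
  Round to 2 decimals: 169.25
  -> 169.25 F
Call 2:
  Input already in C: 33.3
  To F: 33.3 * 9/5 + 32 = 91.94
  Round to 2 decimals: 91.94
  -> 91.94 F
Call 1 (169.25 F)


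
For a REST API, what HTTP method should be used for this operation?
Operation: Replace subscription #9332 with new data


GET = read, POST = create, PUT = update/replace, DELETE = remove
This operation is an update/replace.
PUT


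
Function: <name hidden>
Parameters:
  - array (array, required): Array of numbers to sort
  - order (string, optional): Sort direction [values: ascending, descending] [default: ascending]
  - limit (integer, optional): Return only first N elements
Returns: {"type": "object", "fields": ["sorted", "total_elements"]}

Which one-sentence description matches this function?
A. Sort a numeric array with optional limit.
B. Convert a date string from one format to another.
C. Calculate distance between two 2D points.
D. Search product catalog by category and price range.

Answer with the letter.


Parameters array, order, limit and return ["sorted", "total_elements"] fit: Sort a numeric array with optional limit.
A
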